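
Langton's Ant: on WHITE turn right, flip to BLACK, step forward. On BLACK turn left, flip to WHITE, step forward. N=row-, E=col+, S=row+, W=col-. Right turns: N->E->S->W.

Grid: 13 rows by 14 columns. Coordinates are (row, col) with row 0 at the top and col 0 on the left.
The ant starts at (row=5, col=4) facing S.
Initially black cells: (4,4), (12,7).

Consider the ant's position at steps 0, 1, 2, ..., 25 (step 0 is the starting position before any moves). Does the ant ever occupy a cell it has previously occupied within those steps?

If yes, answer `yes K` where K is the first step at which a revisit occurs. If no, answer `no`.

Answer: yes 7

Derivation:
Step 1: on WHITE (5,4): turn R to W, flip to black, move to (5,3). |black|=3 — new cell
Step 2: on WHITE (5,3): turn R to N, flip to black, move to (4,3). |black|=4 — new cell
Step 3: on WHITE (4,3): turn R to E, flip to black, move to (4,4). |black|=5 — new cell
Step 4: on BLACK (4,4): turn L to N, flip to white, move to (3,4). |black|=4 — new cell
Step 5: on WHITE (3,4): turn R to E, flip to black, move to (3,5). |black|=5 — new cell
Step 6: on WHITE (3,5): turn R to S, flip to black, move to (4,5). |black|=6 — new cell
Step 7: on WHITE (4,5): turn R to W, flip to black, move to (4,4). |black|=7 — REVISIT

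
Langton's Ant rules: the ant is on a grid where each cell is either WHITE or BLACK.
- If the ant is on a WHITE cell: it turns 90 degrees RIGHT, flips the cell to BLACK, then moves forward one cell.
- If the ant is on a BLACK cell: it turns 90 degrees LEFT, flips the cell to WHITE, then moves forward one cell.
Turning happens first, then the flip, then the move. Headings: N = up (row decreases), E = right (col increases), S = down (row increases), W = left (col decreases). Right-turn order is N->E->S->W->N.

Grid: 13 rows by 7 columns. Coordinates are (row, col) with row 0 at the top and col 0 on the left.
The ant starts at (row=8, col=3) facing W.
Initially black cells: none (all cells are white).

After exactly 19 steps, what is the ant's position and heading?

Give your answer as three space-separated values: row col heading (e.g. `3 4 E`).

Answer: 10 4 S

Derivation:
Step 1: on WHITE (8,3): turn R to N, flip to black, move to (7,3). |black|=1
Step 2: on WHITE (7,3): turn R to E, flip to black, move to (7,4). |black|=2
Step 3: on WHITE (7,4): turn R to S, flip to black, move to (8,4). |black|=3
Step 4: on WHITE (8,4): turn R to W, flip to black, move to (8,3). |black|=4
Step 5: on BLACK (8,3): turn L to S, flip to white, move to (9,3). |black|=3
Step 6: on WHITE (9,3): turn R to W, flip to black, move to (9,2). |black|=4
Step 7: on WHITE (9,2): turn R to N, flip to black, move to (8,2). |black|=5
Step 8: on WHITE (8,2): turn R to E, flip to black, move to (8,3). |black|=6
Step 9: on WHITE (8,3): turn R to S, flip to black, move to (9,3). |black|=7
Step 10: on BLACK (9,3): turn L to E, flip to white, move to (9,4). |black|=6
Step 11: on WHITE (9,4): turn R to S, flip to black, move to (10,4). |black|=7
Step 12: on WHITE (10,4): turn R to W, flip to black, move to (10,3). |black|=8
Step 13: on WHITE (10,3): turn R to N, flip to black, move to (9,3). |black|=9
Step 14: on WHITE (9,3): turn R to E, flip to black, move to (9,4). |black|=10
Step 15: on BLACK (9,4): turn L to N, flip to white, move to (8,4). |black|=9
Step 16: on BLACK (8,4): turn L to W, flip to white, move to (8,3). |black|=8
Step 17: on BLACK (8,3): turn L to S, flip to white, move to (9,3). |black|=7
Step 18: on BLACK (9,3): turn L to E, flip to white, move to (9,4). |black|=6
Step 19: on WHITE (9,4): turn R to S, flip to black, move to (10,4). |black|=7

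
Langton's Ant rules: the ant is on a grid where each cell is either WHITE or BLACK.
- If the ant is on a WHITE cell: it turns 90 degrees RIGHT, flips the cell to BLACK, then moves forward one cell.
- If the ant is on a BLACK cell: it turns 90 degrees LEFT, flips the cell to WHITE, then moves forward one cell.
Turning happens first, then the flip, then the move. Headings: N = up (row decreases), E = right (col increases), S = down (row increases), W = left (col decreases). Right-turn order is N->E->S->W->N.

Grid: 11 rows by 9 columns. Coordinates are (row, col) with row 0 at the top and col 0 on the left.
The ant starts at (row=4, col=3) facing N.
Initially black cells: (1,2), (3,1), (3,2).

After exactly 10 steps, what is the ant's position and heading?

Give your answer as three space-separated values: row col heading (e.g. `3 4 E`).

Step 1: on WHITE (4,3): turn R to E, flip to black, move to (4,4). |black|=4
Step 2: on WHITE (4,4): turn R to S, flip to black, move to (5,4). |black|=5
Step 3: on WHITE (5,4): turn R to W, flip to black, move to (5,3). |black|=6
Step 4: on WHITE (5,3): turn R to N, flip to black, move to (4,3). |black|=7
Step 5: on BLACK (4,3): turn L to W, flip to white, move to (4,2). |black|=6
Step 6: on WHITE (4,2): turn R to N, flip to black, move to (3,2). |black|=7
Step 7: on BLACK (3,2): turn L to W, flip to white, move to (3,1). |black|=6
Step 8: on BLACK (3,1): turn L to S, flip to white, move to (4,1). |black|=5
Step 9: on WHITE (4,1): turn R to W, flip to black, move to (4,0). |black|=6
Step 10: on WHITE (4,0): turn R to N, flip to black, move to (3,0). |black|=7

Answer: 3 0 N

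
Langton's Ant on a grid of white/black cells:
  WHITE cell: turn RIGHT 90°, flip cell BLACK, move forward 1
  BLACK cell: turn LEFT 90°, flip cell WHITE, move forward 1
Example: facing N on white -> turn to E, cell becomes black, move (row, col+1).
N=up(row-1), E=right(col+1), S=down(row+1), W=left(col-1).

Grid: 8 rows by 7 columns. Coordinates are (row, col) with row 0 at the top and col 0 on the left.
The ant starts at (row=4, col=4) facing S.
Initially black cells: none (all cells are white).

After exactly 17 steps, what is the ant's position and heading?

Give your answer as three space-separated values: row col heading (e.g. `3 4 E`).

Answer: 4 5 E

Derivation:
Step 1: on WHITE (4,4): turn R to W, flip to black, move to (4,3). |black|=1
Step 2: on WHITE (4,3): turn R to N, flip to black, move to (3,3). |black|=2
Step 3: on WHITE (3,3): turn R to E, flip to black, move to (3,4). |black|=3
Step 4: on WHITE (3,4): turn R to S, flip to black, move to (4,4). |black|=4
Step 5: on BLACK (4,4): turn L to E, flip to white, move to (4,5). |black|=3
Step 6: on WHITE (4,5): turn R to S, flip to black, move to (5,5). |black|=4
Step 7: on WHITE (5,5): turn R to W, flip to black, move to (5,4). |black|=5
Step 8: on WHITE (5,4): turn R to N, flip to black, move to (4,4). |black|=6
Step 9: on WHITE (4,4): turn R to E, flip to black, move to (4,5). |black|=7
Step 10: on BLACK (4,5): turn L to N, flip to white, move to (3,5). |black|=6
Step 11: on WHITE (3,5): turn R to E, flip to black, move to (3,6). |black|=7
Step 12: on WHITE (3,6): turn R to S, flip to black, move to (4,6). |black|=8
Step 13: on WHITE (4,6): turn R to W, flip to black, move to (4,5). |black|=9
Step 14: on WHITE (4,5): turn R to N, flip to black, move to (3,5). |black|=10
Step 15: on BLACK (3,5): turn L to W, flip to white, move to (3,4). |black|=9
Step 16: on BLACK (3,4): turn L to S, flip to white, move to (4,4). |black|=8
Step 17: on BLACK (4,4): turn L to E, flip to white, move to (4,5). |black|=7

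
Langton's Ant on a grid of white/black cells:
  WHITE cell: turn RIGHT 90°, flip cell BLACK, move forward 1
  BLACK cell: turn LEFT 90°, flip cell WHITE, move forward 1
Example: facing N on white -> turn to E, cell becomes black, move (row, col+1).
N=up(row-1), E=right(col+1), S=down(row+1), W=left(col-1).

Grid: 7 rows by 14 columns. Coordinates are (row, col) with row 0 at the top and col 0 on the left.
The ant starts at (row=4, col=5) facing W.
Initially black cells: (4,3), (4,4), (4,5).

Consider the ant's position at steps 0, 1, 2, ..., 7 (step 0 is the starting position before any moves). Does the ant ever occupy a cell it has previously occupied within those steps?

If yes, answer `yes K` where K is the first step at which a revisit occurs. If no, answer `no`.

Step 1: on BLACK (4,5): turn L to S, flip to white, move to (5,5). |black|=2 — new cell
Step 2: on WHITE (5,5): turn R to W, flip to black, move to (5,4). |black|=3 — new cell
Step 3: on WHITE (5,4): turn R to N, flip to black, move to (4,4). |black|=4 — new cell
Step 4: on BLACK (4,4): turn L to W, flip to white, move to (4,3). |black|=3 — new cell
Step 5: on BLACK (4,3): turn L to S, flip to white, move to (5,3). |black|=2 — new cell
Step 6: on WHITE (5,3): turn R to W, flip to black, move to (5,2). |black|=3 — new cell
Step 7: on WHITE (5,2): turn R to N, flip to black, move to (4,2). |black|=4 — new cell
No revisit within 7 steps.

Answer: no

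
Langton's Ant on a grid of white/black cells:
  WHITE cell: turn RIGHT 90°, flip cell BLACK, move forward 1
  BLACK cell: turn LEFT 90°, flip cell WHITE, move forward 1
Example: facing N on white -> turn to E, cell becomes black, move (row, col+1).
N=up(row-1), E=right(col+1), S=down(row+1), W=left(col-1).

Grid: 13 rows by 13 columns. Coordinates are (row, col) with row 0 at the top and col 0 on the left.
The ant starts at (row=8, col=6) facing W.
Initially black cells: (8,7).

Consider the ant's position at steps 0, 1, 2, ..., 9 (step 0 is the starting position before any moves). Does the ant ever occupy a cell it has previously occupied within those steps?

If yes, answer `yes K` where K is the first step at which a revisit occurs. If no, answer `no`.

Step 1: on WHITE (8,6): turn R to N, flip to black, move to (7,6). |black|=2 — new cell
Step 2: on WHITE (7,6): turn R to E, flip to black, move to (7,7). |black|=3 — new cell
Step 3: on WHITE (7,7): turn R to S, flip to black, move to (8,7). |black|=4 — new cell
Step 4: on BLACK (8,7): turn L to E, flip to white, move to (8,8). |black|=3 — new cell
Step 5: on WHITE (8,8): turn R to S, flip to black, move to (9,8). |black|=4 — new cell
Step 6: on WHITE (9,8): turn R to W, flip to black, move to (9,7). |black|=5 — new cell
Step 7: on WHITE (9,7): turn R to N, flip to black, move to (8,7). |black|=6 — REVISIT

Answer: yes 7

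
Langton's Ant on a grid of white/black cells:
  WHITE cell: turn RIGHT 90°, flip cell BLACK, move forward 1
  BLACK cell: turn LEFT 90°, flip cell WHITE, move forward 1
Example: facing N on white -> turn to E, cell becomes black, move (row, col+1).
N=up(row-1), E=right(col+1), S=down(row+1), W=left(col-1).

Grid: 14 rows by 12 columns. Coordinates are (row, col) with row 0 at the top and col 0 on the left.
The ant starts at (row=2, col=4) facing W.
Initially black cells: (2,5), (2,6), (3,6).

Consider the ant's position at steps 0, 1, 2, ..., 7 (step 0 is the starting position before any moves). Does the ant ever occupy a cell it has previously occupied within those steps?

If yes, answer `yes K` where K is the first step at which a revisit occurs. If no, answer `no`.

Answer: no

Derivation:
Step 1: on WHITE (2,4): turn R to N, flip to black, move to (1,4). |black|=4 — new cell
Step 2: on WHITE (1,4): turn R to E, flip to black, move to (1,5). |black|=5 — new cell
Step 3: on WHITE (1,5): turn R to S, flip to black, move to (2,5). |black|=6 — new cell
Step 4: on BLACK (2,5): turn L to E, flip to white, move to (2,6). |black|=5 — new cell
Step 5: on BLACK (2,6): turn L to N, flip to white, move to (1,6). |black|=4 — new cell
Step 6: on WHITE (1,6): turn R to E, flip to black, move to (1,7). |black|=5 — new cell
Step 7: on WHITE (1,7): turn R to S, flip to black, move to (2,7). |black|=6 — new cell
No revisit within 7 steps.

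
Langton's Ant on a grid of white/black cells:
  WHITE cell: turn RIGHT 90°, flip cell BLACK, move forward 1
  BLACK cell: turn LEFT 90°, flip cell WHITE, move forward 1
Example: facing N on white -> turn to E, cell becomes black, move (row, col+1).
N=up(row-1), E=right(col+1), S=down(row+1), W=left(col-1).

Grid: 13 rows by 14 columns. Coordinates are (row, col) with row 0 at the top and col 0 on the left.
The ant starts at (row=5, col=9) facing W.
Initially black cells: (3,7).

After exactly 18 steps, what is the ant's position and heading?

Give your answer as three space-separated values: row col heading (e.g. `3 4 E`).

Step 1: on WHITE (5,9): turn R to N, flip to black, move to (4,9). |black|=2
Step 2: on WHITE (4,9): turn R to E, flip to black, move to (4,10). |black|=3
Step 3: on WHITE (4,10): turn R to S, flip to black, move to (5,10). |black|=4
Step 4: on WHITE (5,10): turn R to W, flip to black, move to (5,9). |black|=5
Step 5: on BLACK (5,9): turn L to S, flip to white, move to (6,9). |black|=4
Step 6: on WHITE (6,9): turn R to W, flip to black, move to (6,8). |black|=5
Step 7: on WHITE (6,8): turn R to N, flip to black, move to (5,8). |black|=6
Step 8: on WHITE (5,8): turn R to E, flip to black, move to (5,9). |black|=7
Step 9: on WHITE (5,9): turn R to S, flip to black, move to (6,9). |black|=8
Step 10: on BLACK (6,9): turn L to E, flip to white, move to (6,10). |black|=7
Step 11: on WHITE (6,10): turn R to S, flip to black, move to (7,10). |black|=8
Step 12: on WHITE (7,10): turn R to W, flip to black, move to (7,9). |black|=9
Step 13: on WHITE (7,9): turn R to N, flip to black, move to (6,9). |black|=10
Step 14: on WHITE (6,9): turn R to E, flip to black, move to (6,10). |black|=11
Step 15: on BLACK (6,10): turn L to N, flip to white, move to (5,10). |black|=10
Step 16: on BLACK (5,10): turn L to W, flip to white, move to (5,9). |black|=9
Step 17: on BLACK (5,9): turn L to S, flip to white, move to (6,9). |black|=8
Step 18: on BLACK (6,9): turn L to E, flip to white, move to (6,10). |black|=7

Answer: 6 10 E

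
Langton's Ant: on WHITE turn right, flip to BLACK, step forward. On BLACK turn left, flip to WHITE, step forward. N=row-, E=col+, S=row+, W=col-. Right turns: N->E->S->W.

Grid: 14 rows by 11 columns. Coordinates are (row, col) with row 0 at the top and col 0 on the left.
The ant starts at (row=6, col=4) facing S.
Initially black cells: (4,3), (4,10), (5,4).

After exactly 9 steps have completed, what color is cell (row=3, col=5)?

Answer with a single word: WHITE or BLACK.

Step 1: on WHITE (6,4): turn R to W, flip to black, move to (6,3). |black|=4
Step 2: on WHITE (6,3): turn R to N, flip to black, move to (5,3). |black|=5
Step 3: on WHITE (5,3): turn R to E, flip to black, move to (5,4). |black|=6
Step 4: on BLACK (5,4): turn L to N, flip to white, move to (4,4). |black|=5
Step 5: on WHITE (4,4): turn R to E, flip to black, move to (4,5). |black|=6
Step 6: on WHITE (4,5): turn R to S, flip to black, move to (5,5). |black|=7
Step 7: on WHITE (5,5): turn R to W, flip to black, move to (5,4). |black|=8
Step 8: on WHITE (5,4): turn R to N, flip to black, move to (4,4). |black|=9
Step 9: on BLACK (4,4): turn L to W, flip to white, move to (4,3). |black|=8

Answer: WHITE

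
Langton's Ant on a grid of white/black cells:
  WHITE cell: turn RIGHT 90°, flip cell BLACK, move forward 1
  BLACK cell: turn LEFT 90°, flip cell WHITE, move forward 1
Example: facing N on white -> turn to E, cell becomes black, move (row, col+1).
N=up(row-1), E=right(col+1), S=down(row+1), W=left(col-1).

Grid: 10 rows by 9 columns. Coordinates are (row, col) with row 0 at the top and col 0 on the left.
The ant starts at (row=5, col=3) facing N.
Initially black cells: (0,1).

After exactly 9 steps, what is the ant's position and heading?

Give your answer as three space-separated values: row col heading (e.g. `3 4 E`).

Step 1: on WHITE (5,3): turn R to E, flip to black, move to (5,4). |black|=2
Step 2: on WHITE (5,4): turn R to S, flip to black, move to (6,4). |black|=3
Step 3: on WHITE (6,4): turn R to W, flip to black, move to (6,3). |black|=4
Step 4: on WHITE (6,3): turn R to N, flip to black, move to (5,3). |black|=5
Step 5: on BLACK (5,3): turn L to W, flip to white, move to (5,2). |black|=4
Step 6: on WHITE (5,2): turn R to N, flip to black, move to (4,2). |black|=5
Step 7: on WHITE (4,2): turn R to E, flip to black, move to (4,3). |black|=6
Step 8: on WHITE (4,3): turn R to S, flip to black, move to (5,3). |black|=7
Step 9: on WHITE (5,3): turn R to W, flip to black, move to (5,2). |black|=8

Answer: 5 2 W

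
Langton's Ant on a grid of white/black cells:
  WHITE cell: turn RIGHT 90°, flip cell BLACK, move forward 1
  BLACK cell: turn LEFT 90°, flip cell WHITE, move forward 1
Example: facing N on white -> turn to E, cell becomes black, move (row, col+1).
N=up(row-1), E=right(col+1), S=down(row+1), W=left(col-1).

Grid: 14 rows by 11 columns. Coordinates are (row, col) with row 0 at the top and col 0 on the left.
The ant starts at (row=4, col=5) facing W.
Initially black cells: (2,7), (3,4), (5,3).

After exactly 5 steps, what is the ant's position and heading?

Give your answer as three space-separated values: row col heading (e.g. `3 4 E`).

Answer: 5 5 S

Derivation:
Step 1: on WHITE (4,5): turn R to N, flip to black, move to (3,5). |black|=4
Step 2: on WHITE (3,5): turn R to E, flip to black, move to (3,6). |black|=5
Step 3: on WHITE (3,6): turn R to S, flip to black, move to (4,6). |black|=6
Step 4: on WHITE (4,6): turn R to W, flip to black, move to (4,5). |black|=7
Step 5: on BLACK (4,5): turn L to S, flip to white, move to (5,5). |black|=6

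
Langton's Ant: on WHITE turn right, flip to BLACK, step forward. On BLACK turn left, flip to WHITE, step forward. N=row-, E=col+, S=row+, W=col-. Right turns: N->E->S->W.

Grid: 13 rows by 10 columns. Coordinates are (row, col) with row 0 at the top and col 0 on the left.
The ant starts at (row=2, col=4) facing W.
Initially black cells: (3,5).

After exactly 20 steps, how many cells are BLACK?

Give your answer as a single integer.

Answer: 7

Derivation:
Step 1: on WHITE (2,4): turn R to N, flip to black, move to (1,4). |black|=2
Step 2: on WHITE (1,4): turn R to E, flip to black, move to (1,5). |black|=3
Step 3: on WHITE (1,5): turn R to S, flip to black, move to (2,5). |black|=4
Step 4: on WHITE (2,5): turn R to W, flip to black, move to (2,4). |black|=5
Step 5: on BLACK (2,4): turn L to S, flip to white, move to (3,4). |black|=4
Step 6: on WHITE (3,4): turn R to W, flip to black, move to (3,3). |black|=5
Step 7: on WHITE (3,3): turn R to N, flip to black, move to (2,3). |black|=6
Step 8: on WHITE (2,3): turn R to E, flip to black, move to (2,4). |black|=7
Step 9: on WHITE (2,4): turn R to S, flip to black, move to (3,4). |black|=8
Step 10: on BLACK (3,4): turn L to E, flip to white, move to (3,5). |black|=7
Step 11: on BLACK (3,5): turn L to N, flip to white, move to (2,5). |black|=6
Step 12: on BLACK (2,5): turn L to W, flip to white, move to (2,4). |black|=5
Step 13: on BLACK (2,4): turn L to S, flip to white, move to (3,4). |black|=4
Step 14: on WHITE (3,4): turn R to W, flip to black, move to (3,3). |black|=5
Step 15: on BLACK (3,3): turn L to S, flip to white, move to (4,3). |black|=4
Step 16: on WHITE (4,3): turn R to W, flip to black, move to (4,2). |black|=5
Step 17: on WHITE (4,2): turn R to N, flip to black, move to (3,2). |black|=6
Step 18: on WHITE (3,2): turn R to E, flip to black, move to (3,3). |black|=7
Step 19: on WHITE (3,3): turn R to S, flip to black, move to (4,3). |black|=8
Step 20: on BLACK (4,3): turn L to E, flip to white, move to (4,4). |black|=7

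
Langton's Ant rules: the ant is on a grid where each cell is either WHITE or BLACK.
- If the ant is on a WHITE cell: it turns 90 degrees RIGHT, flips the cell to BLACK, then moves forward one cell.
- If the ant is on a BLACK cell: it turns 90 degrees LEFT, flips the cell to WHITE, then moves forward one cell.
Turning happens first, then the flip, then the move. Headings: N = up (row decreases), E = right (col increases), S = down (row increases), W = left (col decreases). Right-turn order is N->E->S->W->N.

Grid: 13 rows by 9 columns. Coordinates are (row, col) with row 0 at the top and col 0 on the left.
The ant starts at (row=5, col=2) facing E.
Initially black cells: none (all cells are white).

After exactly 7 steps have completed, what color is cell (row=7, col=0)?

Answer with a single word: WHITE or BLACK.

Step 1: on WHITE (5,2): turn R to S, flip to black, move to (6,2). |black|=1
Step 2: on WHITE (6,2): turn R to W, flip to black, move to (6,1). |black|=2
Step 3: on WHITE (6,1): turn R to N, flip to black, move to (5,1). |black|=3
Step 4: on WHITE (5,1): turn R to E, flip to black, move to (5,2). |black|=4
Step 5: on BLACK (5,2): turn L to N, flip to white, move to (4,2). |black|=3
Step 6: on WHITE (4,2): turn R to E, flip to black, move to (4,3). |black|=4
Step 7: on WHITE (4,3): turn R to S, flip to black, move to (5,3). |black|=5

Answer: WHITE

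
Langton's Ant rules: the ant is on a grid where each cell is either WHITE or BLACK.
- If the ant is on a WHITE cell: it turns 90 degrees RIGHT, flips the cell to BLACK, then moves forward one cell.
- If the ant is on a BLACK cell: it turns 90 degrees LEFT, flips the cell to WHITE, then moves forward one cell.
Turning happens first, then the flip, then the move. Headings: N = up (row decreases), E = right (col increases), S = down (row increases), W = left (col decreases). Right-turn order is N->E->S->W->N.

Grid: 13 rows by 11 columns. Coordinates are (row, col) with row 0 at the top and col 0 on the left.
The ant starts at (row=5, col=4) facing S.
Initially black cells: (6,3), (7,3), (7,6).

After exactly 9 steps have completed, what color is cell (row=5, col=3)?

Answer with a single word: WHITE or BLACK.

Answer: BLACK

Derivation:
Step 1: on WHITE (5,4): turn R to W, flip to black, move to (5,3). |black|=4
Step 2: on WHITE (5,3): turn R to N, flip to black, move to (4,3). |black|=5
Step 3: on WHITE (4,3): turn R to E, flip to black, move to (4,4). |black|=6
Step 4: on WHITE (4,4): turn R to S, flip to black, move to (5,4). |black|=7
Step 5: on BLACK (5,4): turn L to E, flip to white, move to (5,5). |black|=6
Step 6: on WHITE (5,5): turn R to S, flip to black, move to (6,5). |black|=7
Step 7: on WHITE (6,5): turn R to W, flip to black, move to (6,4). |black|=8
Step 8: on WHITE (6,4): turn R to N, flip to black, move to (5,4). |black|=9
Step 9: on WHITE (5,4): turn R to E, flip to black, move to (5,5). |black|=10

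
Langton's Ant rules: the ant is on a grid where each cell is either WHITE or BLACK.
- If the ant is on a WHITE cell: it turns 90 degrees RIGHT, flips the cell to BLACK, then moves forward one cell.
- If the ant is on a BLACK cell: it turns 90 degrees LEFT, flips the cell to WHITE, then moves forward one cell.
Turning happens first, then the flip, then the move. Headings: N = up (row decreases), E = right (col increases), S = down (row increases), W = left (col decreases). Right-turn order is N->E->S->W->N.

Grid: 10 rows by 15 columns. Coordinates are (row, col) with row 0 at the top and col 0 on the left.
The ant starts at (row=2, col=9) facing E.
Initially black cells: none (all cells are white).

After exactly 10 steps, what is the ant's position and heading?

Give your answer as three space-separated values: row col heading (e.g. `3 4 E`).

Step 1: on WHITE (2,9): turn R to S, flip to black, move to (3,9). |black|=1
Step 2: on WHITE (3,9): turn R to W, flip to black, move to (3,8). |black|=2
Step 3: on WHITE (3,8): turn R to N, flip to black, move to (2,8). |black|=3
Step 4: on WHITE (2,8): turn R to E, flip to black, move to (2,9). |black|=4
Step 5: on BLACK (2,9): turn L to N, flip to white, move to (1,9). |black|=3
Step 6: on WHITE (1,9): turn R to E, flip to black, move to (1,10). |black|=4
Step 7: on WHITE (1,10): turn R to S, flip to black, move to (2,10). |black|=5
Step 8: on WHITE (2,10): turn R to W, flip to black, move to (2,9). |black|=6
Step 9: on WHITE (2,9): turn R to N, flip to black, move to (1,9). |black|=7
Step 10: on BLACK (1,9): turn L to W, flip to white, move to (1,8). |black|=6

Answer: 1 8 W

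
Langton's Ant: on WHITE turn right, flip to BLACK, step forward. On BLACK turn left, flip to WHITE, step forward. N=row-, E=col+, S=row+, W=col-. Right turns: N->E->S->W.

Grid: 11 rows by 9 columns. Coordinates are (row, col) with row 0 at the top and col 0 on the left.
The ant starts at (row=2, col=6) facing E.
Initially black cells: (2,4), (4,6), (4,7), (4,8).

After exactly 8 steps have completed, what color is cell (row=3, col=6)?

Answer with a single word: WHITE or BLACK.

Step 1: on WHITE (2,6): turn R to S, flip to black, move to (3,6). |black|=5
Step 2: on WHITE (3,6): turn R to W, flip to black, move to (3,5). |black|=6
Step 3: on WHITE (3,5): turn R to N, flip to black, move to (2,5). |black|=7
Step 4: on WHITE (2,5): turn R to E, flip to black, move to (2,6). |black|=8
Step 5: on BLACK (2,6): turn L to N, flip to white, move to (1,6). |black|=7
Step 6: on WHITE (1,6): turn R to E, flip to black, move to (1,7). |black|=8
Step 7: on WHITE (1,7): turn R to S, flip to black, move to (2,7). |black|=9
Step 8: on WHITE (2,7): turn R to W, flip to black, move to (2,6). |black|=10

Answer: BLACK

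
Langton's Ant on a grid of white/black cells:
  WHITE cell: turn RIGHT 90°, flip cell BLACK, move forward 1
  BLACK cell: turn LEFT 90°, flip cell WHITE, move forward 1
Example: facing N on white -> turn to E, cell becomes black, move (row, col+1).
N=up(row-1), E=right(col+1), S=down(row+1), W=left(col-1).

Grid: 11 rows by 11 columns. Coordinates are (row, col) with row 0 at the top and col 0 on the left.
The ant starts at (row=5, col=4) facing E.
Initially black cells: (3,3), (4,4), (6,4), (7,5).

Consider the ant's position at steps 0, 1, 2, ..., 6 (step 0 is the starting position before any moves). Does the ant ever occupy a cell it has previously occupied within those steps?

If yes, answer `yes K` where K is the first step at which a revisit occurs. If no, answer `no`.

Answer: no

Derivation:
Step 1: on WHITE (5,4): turn R to S, flip to black, move to (6,4). |black|=5 — new cell
Step 2: on BLACK (6,4): turn L to E, flip to white, move to (6,5). |black|=4 — new cell
Step 3: on WHITE (6,5): turn R to S, flip to black, move to (7,5). |black|=5 — new cell
Step 4: on BLACK (7,5): turn L to E, flip to white, move to (7,6). |black|=4 — new cell
Step 5: on WHITE (7,6): turn R to S, flip to black, move to (8,6). |black|=5 — new cell
Step 6: on WHITE (8,6): turn R to W, flip to black, move to (8,5). |black|=6 — new cell
No revisit within 6 steps.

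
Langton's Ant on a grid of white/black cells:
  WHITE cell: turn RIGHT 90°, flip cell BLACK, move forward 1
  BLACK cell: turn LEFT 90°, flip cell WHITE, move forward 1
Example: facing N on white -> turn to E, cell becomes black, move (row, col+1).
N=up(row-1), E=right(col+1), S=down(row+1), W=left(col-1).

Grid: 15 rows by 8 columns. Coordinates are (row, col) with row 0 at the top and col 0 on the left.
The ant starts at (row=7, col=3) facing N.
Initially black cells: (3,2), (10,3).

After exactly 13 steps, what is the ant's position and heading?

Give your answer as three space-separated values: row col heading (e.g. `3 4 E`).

Answer: 7 2 E

Derivation:
Step 1: on WHITE (7,3): turn R to E, flip to black, move to (7,4). |black|=3
Step 2: on WHITE (7,4): turn R to S, flip to black, move to (8,4). |black|=4
Step 3: on WHITE (8,4): turn R to W, flip to black, move to (8,3). |black|=5
Step 4: on WHITE (8,3): turn R to N, flip to black, move to (7,3). |black|=6
Step 5: on BLACK (7,3): turn L to W, flip to white, move to (7,2). |black|=5
Step 6: on WHITE (7,2): turn R to N, flip to black, move to (6,2). |black|=6
Step 7: on WHITE (6,2): turn R to E, flip to black, move to (6,3). |black|=7
Step 8: on WHITE (6,3): turn R to S, flip to black, move to (7,3). |black|=8
Step 9: on WHITE (7,3): turn R to W, flip to black, move to (7,2). |black|=9
Step 10: on BLACK (7,2): turn L to S, flip to white, move to (8,2). |black|=8
Step 11: on WHITE (8,2): turn R to W, flip to black, move to (8,1). |black|=9
Step 12: on WHITE (8,1): turn R to N, flip to black, move to (7,1). |black|=10
Step 13: on WHITE (7,1): turn R to E, flip to black, move to (7,2). |black|=11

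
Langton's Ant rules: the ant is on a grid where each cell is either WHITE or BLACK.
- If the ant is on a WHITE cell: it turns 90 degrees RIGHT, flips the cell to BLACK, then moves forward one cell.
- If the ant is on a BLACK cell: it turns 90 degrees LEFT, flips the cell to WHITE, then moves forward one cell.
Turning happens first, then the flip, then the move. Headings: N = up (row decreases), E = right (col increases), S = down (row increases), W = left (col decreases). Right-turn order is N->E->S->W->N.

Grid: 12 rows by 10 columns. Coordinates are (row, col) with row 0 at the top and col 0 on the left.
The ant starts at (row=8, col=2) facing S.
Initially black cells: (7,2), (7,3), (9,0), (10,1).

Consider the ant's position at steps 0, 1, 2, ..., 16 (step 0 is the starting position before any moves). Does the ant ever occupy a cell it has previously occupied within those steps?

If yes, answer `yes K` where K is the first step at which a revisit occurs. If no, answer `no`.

Step 1: on WHITE (8,2): turn R to W, flip to black, move to (8,1). |black|=5 — new cell
Step 2: on WHITE (8,1): turn R to N, flip to black, move to (7,1). |black|=6 — new cell
Step 3: on WHITE (7,1): turn R to E, flip to black, move to (7,2). |black|=7 — new cell
Step 4: on BLACK (7,2): turn L to N, flip to white, move to (6,2). |black|=6 — new cell
Step 5: on WHITE (6,2): turn R to E, flip to black, move to (6,3). |black|=7 — new cell
Step 6: on WHITE (6,3): turn R to S, flip to black, move to (7,3). |black|=8 — new cell
Step 7: on BLACK (7,3): turn L to E, flip to white, move to (7,4). |black|=7 — new cell
Step 8: on WHITE (7,4): turn R to S, flip to black, move to (8,4). |black|=8 — new cell
Step 9: on WHITE (8,4): turn R to W, flip to black, move to (8,3). |black|=9 — new cell
Step 10: on WHITE (8,3): turn R to N, flip to black, move to (7,3). |black|=10 — REVISIT

Answer: yes 10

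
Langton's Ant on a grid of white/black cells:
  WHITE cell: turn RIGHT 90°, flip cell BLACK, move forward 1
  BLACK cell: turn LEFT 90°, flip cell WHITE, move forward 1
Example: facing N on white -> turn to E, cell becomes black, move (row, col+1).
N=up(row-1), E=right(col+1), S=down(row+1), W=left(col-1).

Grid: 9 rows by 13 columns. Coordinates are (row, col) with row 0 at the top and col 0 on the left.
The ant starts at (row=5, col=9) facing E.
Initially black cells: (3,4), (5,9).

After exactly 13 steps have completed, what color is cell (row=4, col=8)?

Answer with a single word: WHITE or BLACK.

Step 1: on BLACK (5,9): turn L to N, flip to white, move to (4,9). |black|=1
Step 2: on WHITE (4,9): turn R to E, flip to black, move to (4,10). |black|=2
Step 3: on WHITE (4,10): turn R to S, flip to black, move to (5,10). |black|=3
Step 4: on WHITE (5,10): turn R to W, flip to black, move to (5,9). |black|=4
Step 5: on WHITE (5,9): turn R to N, flip to black, move to (4,9). |black|=5
Step 6: on BLACK (4,9): turn L to W, flip to white, move to (4,8). |black|=4
Step 7: on WHITE (4,8): turn R to N, flip to black, move to (3,8). |black|=5
Step 8: on WHITE (3,8): turn R to E, flip to black, move to (3,9). |black|=6
Step 9: on WHITE (3,9): turn R to S, flip to black, move to (4,9). |black|=7
Step 10: on WHITE (4,9): turn R to W, flip to black, move to (4,8). |black|=8
Step 11: on BLACK (4,8): turn L to S, flip to white, move to (5,8). |black|=7
Step 12: on WHITE (5,8): turn R to W, flip to black, move to (5,7). |black|=8
Step 13: on WHITE (5,7): turn R to N, flip to black, move to (4,7). |black|=9

Answer: WHITE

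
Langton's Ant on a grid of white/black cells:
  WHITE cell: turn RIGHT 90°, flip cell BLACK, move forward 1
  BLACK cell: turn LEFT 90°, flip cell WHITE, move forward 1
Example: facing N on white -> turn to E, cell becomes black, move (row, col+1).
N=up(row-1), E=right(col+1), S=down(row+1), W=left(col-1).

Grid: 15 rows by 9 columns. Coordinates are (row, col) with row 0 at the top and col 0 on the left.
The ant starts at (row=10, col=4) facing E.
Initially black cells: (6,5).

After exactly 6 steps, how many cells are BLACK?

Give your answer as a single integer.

Step 1: on WHITE (10,4): turn R to S, flip to black, move to (11,4). |black|=2
Step 2: on WHITE (11,4): turn R to W, flip to black, move to (11,3). |black|=3
Step 3: on WHITE (11,3): turn R to N, flip to black, move to (10,3). |black|=4
Step 4: on WHITE (10,3): turn R to E, flip to black, move to (10,4). |black|=5
Step 5: on BLACK (10,4): turn L to N, flip to white, move to (9,4). |black|=4
Step 6: on WHITE (9,4): turn R to E, flip to black, move to (9,5). |black|=5

Answer: 5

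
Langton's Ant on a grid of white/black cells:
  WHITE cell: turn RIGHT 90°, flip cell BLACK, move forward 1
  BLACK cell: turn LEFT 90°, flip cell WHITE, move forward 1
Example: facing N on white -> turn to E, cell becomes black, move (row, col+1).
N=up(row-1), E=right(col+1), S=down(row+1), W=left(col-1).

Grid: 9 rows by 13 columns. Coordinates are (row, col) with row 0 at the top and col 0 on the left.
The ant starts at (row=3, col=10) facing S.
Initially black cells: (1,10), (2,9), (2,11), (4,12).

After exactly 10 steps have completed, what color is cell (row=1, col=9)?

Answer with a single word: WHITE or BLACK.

Answer: BLACK

Derivation:
Step 1: on WHITE (3,10): turn R to W, flip to black, move to (3,9). |black|=5
Step 2: on WHITE (3,9): turn R to N, flip to black, move to (2,9). |black|=6
Step 3: on BLACK (2,9): turn L to W, flip to white, move to (2,8). |black|=5
Step 4: on WHITE (2,8): turn R to N, flip to black, move to (1,8). |black|=6
Step 5: on WHITE (1,8): turn R to E, flip to black, move to (1,9). |black|=7
Step 6: on WHITE (1,9): turn R to S, flip to black, move to (2,9). |black|=8
Step 7: on WHITE (2,9): turn R to W, flip to black, move to (2,8). |black|=9
Step 8: on BLACK (2,8): turn L to S, flip to white, move to (3,8). |black|=8
Step 9: on WHITE (3,8): turn R to W, flip to black, move to (3,7). |black|=9
Step 10: on WHITE (3,7): turn R to N, flip to black, move to (2,7). |black|=10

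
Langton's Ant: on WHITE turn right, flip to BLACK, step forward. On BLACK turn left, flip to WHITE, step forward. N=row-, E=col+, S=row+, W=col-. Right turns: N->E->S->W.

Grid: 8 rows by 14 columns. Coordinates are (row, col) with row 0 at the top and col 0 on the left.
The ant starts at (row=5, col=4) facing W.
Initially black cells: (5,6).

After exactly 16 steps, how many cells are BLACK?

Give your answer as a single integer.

Step 1: on WHITE (5,4): turn R to N, flip to black, move to (4,4). |black|=2
Step 2: on WHITE (4,4): turn R to E, flip to black, move to (4,5). |black|=3
Step 3: on WHITE (4,5): turn R to S, flip to black, move to (5,5). |black|=4
Step 4: on WHITE (5,5): turn R to W, flip to black, move to (5,4). |black|=5
Step 5: on BLACK (5,4): turn L to S, flip to white, move to (6,4). |black|=4
Step 6: on WHITE (6,4): turn R to W, flip to black, move to (6,3). |black|=5
Step 7: on WHITE (6,3): turn R to N, flip to black, move to (5,3). |black|=6
Step 8: on WHITE (5,3): turn R to E, flip to black, move to (5,4). |black|=7
Step 9: on WHITE (5,4): turn R to S, flip to black, move to (6,4). |black|=8
Step 10: on BLACK (6,4): turn L to E, flip to white, move to (6,5). |black|=7
Step 11: on WHITE (6,5): turn R to S, flip to black, move to (7,5). |black|=8
Step 12: on WHITE (7,5): turn R to W, flip to black, move to (7,4). |black|=9
Step 13: on WHITE (7,4): turn R to N, flip to black, move to (6,4). |black|=10
Step 14: on WHITE (6,4): turn R to E, flip to black, move to (6,5). |black|=11
Step 15: on BLACK (6,5): turn L to N, flip to white, move to (5,5). |black|=10
Step 16: on BLACK (5,5): turn L to W, flip to white, move to (5,4). |black|=9

Answer: 9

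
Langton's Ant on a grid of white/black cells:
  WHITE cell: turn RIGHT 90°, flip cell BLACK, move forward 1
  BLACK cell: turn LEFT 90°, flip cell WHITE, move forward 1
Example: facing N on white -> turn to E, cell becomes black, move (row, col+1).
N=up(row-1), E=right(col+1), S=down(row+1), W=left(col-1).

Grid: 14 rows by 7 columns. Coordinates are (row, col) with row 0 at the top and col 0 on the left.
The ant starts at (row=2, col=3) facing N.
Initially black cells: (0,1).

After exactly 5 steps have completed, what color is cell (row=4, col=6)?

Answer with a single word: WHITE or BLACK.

Step 1: on WHITE (2,3): turn R to E, flip to black, move to (2,4). |black|=2
Step 2: on WHITE (2,4): turn R to S, flip to black, move to (3,4). |black|=3
Step 3: on WHITE (3,4): turn R to W, flip to black, move to (3,3). |black|=4
Step 4: on WHITE (3,3): turn R to N, flip to black, move to (2,3). |black|=5
Step 5: on BLACK (2,3): turn L to W, flip to white, move to (2,2). |black|=4

Answer: WHITE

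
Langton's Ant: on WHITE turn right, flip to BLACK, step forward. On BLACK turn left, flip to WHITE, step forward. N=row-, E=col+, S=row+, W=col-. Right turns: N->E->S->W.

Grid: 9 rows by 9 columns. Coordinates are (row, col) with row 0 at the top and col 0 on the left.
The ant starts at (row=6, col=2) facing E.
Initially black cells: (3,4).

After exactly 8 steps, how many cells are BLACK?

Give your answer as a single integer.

Answer: 7

Derivation:
Step 1: on WHITE (6,2): turn R to S, flip to black, move to (7,2). |black|=2
Step 2: on WHITE (7,2): turn R to W, flip to black, move to (7,1). |black|=3
Step 3: on WHITE (7,1): turn R to N, flip to black, move to (6,1). |black|=4
Step 4: on WHITE (6,1): turn R to E, flip to black, move to (6,2). |black|=5
Step 5: on BLACK (6,2): turn L to N, flip to white, move to (5,2). |black|=4
Step 6: on WHITE (5,2): turn R to E, flip to black, move to (5,3). |black|=5
Step 7: on WHITE (5,3): turn R to S, flip to black, move to (6,3). |black|=6
Step 8: on WHITE (6,3): turn R to W, flip to black, move to (6,2). |black|=7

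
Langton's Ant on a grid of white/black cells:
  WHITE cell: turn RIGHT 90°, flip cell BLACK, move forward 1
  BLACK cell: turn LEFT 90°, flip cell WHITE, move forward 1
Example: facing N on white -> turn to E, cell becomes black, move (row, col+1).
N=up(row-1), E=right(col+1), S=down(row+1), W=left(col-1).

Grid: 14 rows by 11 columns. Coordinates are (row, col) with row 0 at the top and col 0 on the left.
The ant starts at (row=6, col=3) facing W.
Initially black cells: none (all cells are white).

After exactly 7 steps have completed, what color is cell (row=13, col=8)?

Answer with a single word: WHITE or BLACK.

Step 1: on WHITE (6,3): turn R to N, flip to black, move to (5,3). |black|=1
Step 2: on WHITE (5,3): turn R to E, flip to black, move to (5,4). |black|=2
Step 3: on WHITE (5,4): turn R to S, flip to black, move to (6,4). |black|=3
Step 4: on WHITE (6,4): turn R to W, flip to black, move to (6,3). |black|=4
Step 5: on BLACK (6,3): turn L to S, flip to white, move to (7,3). |black|=3
Step 6: on WHITE (7,3): turn R to W, flip to black, move to (7,2). |black|=4
Step 7: on WHITE (7,2): turn R to N, flip to black, move to (6,2). |black|=5

Answer: WHITE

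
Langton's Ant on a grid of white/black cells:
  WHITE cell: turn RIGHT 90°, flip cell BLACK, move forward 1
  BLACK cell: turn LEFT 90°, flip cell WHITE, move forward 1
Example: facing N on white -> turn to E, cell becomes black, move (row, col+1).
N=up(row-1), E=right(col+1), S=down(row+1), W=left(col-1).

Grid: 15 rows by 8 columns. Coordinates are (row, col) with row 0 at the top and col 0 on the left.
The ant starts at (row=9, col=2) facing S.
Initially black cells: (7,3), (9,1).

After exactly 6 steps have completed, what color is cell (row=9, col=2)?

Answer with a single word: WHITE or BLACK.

Answer: BLACK

Derivation:
Step 1: on WHITE (9,2): turn R to W, flip to black, move to (9,1). |black|=3
Step 2: on BLACK (9,1): turn L to S, flip to white, move to (10,1). |black|=2
Step 3: on WHITE (10,1): turn R to W, flip to black, move to (10,0). |black|=3
Step 4: on WHITE (10,0): turn R to N, flip to black, move to (9,0). |black|=4
Step 5: on WHITE (9,0): turn R to E, flip to black, move to (9,1). |black|=5
Step 6: on WHITE (9,1): turn R to S, flip to black, move to (10,1). |black|=6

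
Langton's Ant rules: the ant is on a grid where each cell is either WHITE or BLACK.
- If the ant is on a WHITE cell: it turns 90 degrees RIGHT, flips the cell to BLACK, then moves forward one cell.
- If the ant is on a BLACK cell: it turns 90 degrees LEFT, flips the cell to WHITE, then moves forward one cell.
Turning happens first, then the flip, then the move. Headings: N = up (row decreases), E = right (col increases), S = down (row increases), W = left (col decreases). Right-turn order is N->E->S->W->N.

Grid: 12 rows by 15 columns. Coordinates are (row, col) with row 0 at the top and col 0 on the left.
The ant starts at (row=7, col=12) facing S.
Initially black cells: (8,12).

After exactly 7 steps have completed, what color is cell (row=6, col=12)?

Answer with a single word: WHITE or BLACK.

Answer: BLACK

Derivation:
Step 1: on WHITE (7,12): turn R to W, flip to black, move to (7,11). |black|=2
Step 2: on WHITE (7,11): turn R to N, flip to black, move to (6,11). |black|=3
Step 3: on WHITE (6,11): turn R to E, flip to black, move to (6,12). |black|=4
Step 4: on WHITE (6,12): turn R to S, flip to black, move to (7,12). |black|=5
Step 5: on BLACK (7,12): turn L to E, flip to white, move to (7,13). |black|=4
Step 6: on WHITE (7,13): turn R to S, flip to black, move to (8,13). |black|=5
Step 7: on WHITE (8,13): turn R to W, flip to black, move to (8,12). |black|=6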